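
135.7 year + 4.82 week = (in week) 7081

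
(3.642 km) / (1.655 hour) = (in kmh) 2.201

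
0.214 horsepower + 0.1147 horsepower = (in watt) 245.1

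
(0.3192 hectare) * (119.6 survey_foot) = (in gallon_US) 3.074e+07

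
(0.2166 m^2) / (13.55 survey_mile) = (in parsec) 3.219e-22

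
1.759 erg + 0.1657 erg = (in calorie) 4.6e-08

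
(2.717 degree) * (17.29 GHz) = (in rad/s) 8.199e+08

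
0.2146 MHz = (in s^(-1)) 2.146e+05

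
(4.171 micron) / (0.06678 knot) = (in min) 2.024e-06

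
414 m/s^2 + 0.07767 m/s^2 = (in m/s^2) 414.1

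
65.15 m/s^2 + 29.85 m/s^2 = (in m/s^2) 95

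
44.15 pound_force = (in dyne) 1.964e+07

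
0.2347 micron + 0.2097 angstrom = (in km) 2.347e-10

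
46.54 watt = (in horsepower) 0.06241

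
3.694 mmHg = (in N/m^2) 492.5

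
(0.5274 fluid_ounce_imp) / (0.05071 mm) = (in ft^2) 3.181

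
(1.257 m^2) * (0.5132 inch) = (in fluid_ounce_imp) 576.7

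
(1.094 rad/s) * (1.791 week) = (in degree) 6.79e+07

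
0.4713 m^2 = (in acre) 0.0001165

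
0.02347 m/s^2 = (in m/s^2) 0.02347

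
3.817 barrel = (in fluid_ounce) 2.052e+04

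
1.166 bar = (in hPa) 1166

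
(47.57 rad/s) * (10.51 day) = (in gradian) 2.75e+09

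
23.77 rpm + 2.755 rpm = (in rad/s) 2.778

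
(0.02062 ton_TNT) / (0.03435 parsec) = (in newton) 8.14e-08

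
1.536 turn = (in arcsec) 1.991e+06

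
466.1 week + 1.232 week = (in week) 467.3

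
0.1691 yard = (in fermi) 1.546e+14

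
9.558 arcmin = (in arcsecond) 573.5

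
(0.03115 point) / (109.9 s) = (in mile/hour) 2.237e-07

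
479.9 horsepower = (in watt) 3.579e+05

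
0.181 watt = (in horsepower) 0.0002427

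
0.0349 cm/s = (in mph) 0.0007807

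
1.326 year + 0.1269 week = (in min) 6.982e+05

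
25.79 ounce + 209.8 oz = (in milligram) 6.679e+06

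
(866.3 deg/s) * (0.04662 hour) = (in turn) 403.9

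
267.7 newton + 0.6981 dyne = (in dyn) 2.677e+07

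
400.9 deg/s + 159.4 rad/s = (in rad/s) 166.4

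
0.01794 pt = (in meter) 6.329e-06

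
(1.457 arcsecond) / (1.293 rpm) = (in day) 6.038e-10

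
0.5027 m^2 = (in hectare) 5.027e-05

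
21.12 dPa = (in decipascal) 21.12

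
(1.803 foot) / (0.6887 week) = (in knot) 2.565e-06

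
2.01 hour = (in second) 7236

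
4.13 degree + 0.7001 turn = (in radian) 4.471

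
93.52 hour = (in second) 3.367e+05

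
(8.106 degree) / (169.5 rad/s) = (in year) 2.647e-11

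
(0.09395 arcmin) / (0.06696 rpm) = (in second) 0.003897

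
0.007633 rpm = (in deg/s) 0.0458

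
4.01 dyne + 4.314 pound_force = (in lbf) 4.314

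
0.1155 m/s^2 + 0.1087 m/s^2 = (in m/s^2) 0.2242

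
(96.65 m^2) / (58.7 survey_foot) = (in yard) 5.908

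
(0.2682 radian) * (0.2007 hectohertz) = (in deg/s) 308.4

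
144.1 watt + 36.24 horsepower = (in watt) 2.717e+04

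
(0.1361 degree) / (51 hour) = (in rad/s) 1.294e-08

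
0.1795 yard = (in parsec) 5.319e-18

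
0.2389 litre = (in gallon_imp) 0.05255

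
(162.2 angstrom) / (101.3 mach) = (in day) 5.443e-18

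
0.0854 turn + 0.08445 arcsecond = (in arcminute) 1845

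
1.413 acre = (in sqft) 6.155e+04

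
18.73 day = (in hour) 449.5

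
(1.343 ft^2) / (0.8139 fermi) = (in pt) 4.345e+17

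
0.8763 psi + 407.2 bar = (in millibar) 4.073e+05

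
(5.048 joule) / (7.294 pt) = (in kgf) 200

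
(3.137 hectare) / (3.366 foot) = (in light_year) 3.232e-12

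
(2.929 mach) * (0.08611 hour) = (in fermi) 3.092e+20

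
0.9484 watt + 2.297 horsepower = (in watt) 1714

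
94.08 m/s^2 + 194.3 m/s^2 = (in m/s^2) 288.4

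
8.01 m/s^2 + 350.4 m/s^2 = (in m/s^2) 358.4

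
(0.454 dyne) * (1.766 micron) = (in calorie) 1.916e-12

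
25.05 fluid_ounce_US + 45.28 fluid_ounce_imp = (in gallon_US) 0.5356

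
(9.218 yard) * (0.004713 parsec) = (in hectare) 1.226e+11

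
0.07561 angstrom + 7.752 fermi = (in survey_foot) 2.483e-11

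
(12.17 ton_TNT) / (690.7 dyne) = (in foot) 2.419e+13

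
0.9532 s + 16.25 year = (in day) 5931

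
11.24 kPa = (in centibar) 11.24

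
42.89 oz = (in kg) 1.216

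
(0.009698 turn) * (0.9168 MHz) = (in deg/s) 3.201e+06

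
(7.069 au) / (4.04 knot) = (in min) 8.48e+09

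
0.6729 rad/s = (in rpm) 6.426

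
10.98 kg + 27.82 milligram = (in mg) 1.098e+07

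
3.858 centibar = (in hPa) 38.58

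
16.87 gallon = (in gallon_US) 16.87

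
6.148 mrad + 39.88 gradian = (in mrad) 632.6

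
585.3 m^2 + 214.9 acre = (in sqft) 9.367e+06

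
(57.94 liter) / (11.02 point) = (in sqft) 160.4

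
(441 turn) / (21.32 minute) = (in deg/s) 124.1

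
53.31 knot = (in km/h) 98.73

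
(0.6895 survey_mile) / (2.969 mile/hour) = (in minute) 13.93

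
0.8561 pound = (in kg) 0.3883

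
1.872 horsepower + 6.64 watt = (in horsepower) 1.881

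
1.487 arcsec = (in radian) 7.209e-06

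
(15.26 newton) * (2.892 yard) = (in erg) 4.035e+08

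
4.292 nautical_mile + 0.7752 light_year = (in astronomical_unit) 4.902e+04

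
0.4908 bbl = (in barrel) 0.4908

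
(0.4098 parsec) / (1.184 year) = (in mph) 7.576e+08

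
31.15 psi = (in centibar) 214.8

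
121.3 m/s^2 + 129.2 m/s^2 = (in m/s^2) 250.5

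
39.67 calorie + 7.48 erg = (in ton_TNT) 3.967e-08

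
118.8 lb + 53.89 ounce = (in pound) 122.2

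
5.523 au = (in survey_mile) 5.134e+08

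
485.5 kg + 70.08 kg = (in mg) 5.556e+08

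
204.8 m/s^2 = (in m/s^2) 204.8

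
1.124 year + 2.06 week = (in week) 60.67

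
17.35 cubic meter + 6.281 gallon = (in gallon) 4590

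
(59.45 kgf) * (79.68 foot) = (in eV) 8.837e+22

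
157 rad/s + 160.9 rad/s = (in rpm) 3036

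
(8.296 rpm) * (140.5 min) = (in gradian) 4.662e+05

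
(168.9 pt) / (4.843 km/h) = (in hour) 1.23e-05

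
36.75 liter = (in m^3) 0.03675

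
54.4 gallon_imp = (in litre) 247.3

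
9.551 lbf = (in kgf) 4.332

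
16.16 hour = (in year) 0.001845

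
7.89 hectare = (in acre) 19.5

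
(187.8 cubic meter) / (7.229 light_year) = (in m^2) 2.746e-15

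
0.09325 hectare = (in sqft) 1.004e+04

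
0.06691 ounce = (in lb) 0.004182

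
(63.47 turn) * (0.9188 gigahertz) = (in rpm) 3.499e+12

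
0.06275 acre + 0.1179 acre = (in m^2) 731.1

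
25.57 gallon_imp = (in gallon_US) 30.71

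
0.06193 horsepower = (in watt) 46.18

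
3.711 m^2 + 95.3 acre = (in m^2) 3.857e+05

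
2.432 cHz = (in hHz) 0.0002432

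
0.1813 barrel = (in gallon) 7.615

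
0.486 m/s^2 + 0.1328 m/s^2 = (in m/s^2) 0.6188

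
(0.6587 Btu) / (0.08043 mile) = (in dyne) 5.369e+05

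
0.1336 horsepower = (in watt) 99.63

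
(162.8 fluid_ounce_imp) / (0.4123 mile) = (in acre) 1.723e-09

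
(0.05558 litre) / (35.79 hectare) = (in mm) 1.553e-07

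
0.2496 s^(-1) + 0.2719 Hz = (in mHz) 521.5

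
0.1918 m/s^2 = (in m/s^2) 0.1918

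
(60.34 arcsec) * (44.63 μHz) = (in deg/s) 7.48e-07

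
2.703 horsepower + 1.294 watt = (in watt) 2017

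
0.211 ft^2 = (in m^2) 0.0196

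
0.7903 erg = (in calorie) 1.889e-08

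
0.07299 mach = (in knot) 48.31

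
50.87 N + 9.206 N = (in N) 60.08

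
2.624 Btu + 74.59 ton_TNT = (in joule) 3.121e+11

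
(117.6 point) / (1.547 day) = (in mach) 9.116e-10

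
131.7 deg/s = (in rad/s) 2.299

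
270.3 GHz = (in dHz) 2.703e+12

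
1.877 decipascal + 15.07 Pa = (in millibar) 0.1526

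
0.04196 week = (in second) 2.538e+04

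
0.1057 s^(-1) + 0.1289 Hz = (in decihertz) 2.346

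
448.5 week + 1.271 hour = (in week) 448.5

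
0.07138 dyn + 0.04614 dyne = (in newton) 1.175e-06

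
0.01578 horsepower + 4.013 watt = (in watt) 15.78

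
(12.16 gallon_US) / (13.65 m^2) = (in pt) 9.559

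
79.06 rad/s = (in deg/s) 4530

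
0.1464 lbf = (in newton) 0.6512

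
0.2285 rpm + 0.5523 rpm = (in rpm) 0.7808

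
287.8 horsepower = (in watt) 2.146e+05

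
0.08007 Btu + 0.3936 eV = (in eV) 5.273e+20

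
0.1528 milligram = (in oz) 5.39e-06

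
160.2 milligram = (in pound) 0.0003532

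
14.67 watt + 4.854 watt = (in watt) 19.52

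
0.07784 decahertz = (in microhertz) 7.784e+05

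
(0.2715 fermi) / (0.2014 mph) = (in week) 4.986e-21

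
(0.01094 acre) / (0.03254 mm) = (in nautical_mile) 734.6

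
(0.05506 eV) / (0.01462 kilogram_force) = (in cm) 6.153e-18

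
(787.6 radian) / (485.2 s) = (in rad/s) 1.623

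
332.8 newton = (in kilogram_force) 33.94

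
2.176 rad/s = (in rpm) 20.78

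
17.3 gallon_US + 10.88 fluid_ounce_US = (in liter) 65.81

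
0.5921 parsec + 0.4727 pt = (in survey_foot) 5.994e+16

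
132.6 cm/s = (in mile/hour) 2.966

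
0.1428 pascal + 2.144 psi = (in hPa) 147.8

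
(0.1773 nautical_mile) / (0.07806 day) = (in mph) 0.1089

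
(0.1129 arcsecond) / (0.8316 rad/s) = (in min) 1.097e-08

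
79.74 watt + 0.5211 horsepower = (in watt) 468.3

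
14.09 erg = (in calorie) 3.368e-07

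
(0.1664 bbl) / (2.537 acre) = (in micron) 2.577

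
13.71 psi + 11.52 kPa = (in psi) 15.38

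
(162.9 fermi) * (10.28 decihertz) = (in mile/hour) 3.746e-13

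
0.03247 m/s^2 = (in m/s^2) 0.03247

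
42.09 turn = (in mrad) 2.645e+05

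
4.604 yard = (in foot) 13.81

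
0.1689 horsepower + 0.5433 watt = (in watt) 126.5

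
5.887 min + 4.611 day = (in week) 0.6593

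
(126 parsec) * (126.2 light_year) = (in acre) 1.147e+33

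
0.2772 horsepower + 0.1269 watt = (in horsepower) 0.2774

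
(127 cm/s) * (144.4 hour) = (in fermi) 6.602e+20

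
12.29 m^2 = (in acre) 0.003037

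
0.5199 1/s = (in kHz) 0.0005199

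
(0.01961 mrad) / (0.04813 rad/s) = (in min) 6.791e-06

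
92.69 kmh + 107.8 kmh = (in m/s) 55.69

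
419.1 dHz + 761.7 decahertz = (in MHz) 0.007659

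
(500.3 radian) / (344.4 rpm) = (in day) 0.0001606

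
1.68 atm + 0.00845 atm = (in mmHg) 1283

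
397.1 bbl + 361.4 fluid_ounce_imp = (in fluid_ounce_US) 2.135e+06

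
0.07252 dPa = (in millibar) 7.252e-05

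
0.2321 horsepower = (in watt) 173.1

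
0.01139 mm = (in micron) 11.39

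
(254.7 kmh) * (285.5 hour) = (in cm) 7.272e+09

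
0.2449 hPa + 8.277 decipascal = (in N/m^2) 25.32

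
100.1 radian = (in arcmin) 3.441e+05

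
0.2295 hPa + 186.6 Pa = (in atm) 0.002068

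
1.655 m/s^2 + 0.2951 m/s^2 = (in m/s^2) 1.95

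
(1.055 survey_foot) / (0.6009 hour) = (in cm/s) 0.01486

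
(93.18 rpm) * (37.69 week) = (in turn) 3.54e+07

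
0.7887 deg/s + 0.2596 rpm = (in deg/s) 2.346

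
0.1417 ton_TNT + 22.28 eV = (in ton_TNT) 0.1417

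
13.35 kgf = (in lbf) 29.43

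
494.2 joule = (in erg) 4.942e+09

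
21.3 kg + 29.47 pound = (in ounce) 1223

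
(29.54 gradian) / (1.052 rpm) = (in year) 1.336e-07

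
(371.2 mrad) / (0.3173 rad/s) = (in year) 3.71e-08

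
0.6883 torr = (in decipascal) 917.7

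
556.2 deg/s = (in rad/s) 9.708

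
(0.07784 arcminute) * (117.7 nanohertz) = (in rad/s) 2.665e-12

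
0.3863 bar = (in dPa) 3.863e+05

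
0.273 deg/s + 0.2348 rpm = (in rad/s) 0.02935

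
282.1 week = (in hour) 4.739e+04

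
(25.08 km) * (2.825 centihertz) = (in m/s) 708.5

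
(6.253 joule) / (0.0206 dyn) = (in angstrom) 3.035e+17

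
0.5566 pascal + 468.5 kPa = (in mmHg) 3514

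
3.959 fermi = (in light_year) 4.185e-31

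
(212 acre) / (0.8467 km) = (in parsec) 3.284e-14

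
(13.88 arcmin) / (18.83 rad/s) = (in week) 3.545e-10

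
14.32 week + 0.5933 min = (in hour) 2406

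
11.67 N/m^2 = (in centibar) 0.01167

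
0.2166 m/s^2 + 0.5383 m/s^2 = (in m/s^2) 0.7549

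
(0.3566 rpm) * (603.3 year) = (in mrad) 7.105e+11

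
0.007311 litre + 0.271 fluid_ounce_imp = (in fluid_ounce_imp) 0.5283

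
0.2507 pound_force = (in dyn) 1.115e+05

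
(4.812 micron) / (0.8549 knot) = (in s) 1.094e-05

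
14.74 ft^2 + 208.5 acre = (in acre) 208.5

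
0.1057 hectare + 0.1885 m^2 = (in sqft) 1.138e+04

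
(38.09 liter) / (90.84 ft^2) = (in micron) 4513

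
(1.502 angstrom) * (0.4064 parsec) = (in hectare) 188.4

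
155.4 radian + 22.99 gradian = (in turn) 24.79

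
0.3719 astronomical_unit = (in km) 5.564e+07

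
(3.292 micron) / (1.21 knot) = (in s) 5.289e-06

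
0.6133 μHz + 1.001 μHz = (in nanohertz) 1614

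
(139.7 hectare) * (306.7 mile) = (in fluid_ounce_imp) 2.427e+16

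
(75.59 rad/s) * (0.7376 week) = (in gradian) 2.147e+09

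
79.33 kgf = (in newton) 778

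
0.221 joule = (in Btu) 0.0002095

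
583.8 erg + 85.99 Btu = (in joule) 9.072e+04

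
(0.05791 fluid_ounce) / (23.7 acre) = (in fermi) 1.786e+04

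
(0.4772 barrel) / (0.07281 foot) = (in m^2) 3.419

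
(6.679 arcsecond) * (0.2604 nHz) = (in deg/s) 4.831e-13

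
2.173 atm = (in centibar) 220.2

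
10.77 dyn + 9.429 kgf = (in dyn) 9.247e+06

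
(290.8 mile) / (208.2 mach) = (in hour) 0.001834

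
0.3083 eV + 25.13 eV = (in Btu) 3.863e-21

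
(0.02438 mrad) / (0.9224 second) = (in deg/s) 0.001514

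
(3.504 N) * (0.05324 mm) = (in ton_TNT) 4.459e-14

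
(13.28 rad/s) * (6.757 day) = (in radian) 7.753e+06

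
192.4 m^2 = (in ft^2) 2071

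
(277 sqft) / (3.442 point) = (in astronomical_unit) 1.417e-07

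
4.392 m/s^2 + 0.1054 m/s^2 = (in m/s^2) 4.497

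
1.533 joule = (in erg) 1.533e+07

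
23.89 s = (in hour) 0.006636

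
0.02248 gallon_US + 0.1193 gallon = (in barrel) 0.003376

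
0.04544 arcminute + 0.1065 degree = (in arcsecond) 386.1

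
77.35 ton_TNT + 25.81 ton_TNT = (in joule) 4.316e+11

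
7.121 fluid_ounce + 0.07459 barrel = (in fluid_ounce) 408.1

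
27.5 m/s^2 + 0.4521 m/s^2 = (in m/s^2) 27.95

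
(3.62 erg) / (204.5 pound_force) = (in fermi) 3.98e+05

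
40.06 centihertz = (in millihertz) 400.6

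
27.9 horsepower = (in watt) 2.081e+04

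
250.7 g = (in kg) 0.2507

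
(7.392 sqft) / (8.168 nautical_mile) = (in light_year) 4.799e-21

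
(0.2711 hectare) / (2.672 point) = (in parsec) 9.321e-11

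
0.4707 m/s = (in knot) 0.915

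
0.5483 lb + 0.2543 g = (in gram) 249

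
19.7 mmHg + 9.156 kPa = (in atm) 0.1163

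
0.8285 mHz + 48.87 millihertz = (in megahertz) 4.97e-08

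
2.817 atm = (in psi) 41.4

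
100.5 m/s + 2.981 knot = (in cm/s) 1.02e+04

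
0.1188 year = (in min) 6.244e+04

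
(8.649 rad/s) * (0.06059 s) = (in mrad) 524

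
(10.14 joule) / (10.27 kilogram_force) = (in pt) 285.4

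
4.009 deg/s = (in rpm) 0.6682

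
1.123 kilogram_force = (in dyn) 1.101e+06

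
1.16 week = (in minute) 1.169e+04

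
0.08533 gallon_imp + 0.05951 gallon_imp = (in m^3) 0.0006585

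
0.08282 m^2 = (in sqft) 0.8915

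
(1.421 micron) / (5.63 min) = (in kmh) 1.514e-08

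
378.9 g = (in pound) 0.8353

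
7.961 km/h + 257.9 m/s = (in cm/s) 2.601e+04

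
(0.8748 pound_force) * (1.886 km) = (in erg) 7.339e+10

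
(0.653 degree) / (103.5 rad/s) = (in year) 3.492e-12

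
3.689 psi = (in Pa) 2.543e+04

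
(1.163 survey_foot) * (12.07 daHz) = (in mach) 0.1257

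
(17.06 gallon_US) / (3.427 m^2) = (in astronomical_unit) 1.26e-13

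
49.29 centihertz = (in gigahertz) 4.929e-10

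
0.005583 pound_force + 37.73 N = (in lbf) 8.488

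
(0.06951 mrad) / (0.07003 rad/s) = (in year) 3.147e-11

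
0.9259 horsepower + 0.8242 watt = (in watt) 691.3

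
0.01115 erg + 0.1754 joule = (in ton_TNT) 4.192e-11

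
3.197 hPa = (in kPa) 0.3197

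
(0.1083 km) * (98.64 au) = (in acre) 3.949e+11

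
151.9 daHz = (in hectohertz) 15.19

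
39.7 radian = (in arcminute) 1.365e+05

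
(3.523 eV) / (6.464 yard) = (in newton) 9.55e-20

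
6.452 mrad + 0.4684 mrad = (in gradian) 0.4406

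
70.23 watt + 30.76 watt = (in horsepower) 0.1354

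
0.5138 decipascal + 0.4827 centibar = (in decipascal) 4828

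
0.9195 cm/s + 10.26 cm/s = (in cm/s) 11.18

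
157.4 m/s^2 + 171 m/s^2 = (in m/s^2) 328.4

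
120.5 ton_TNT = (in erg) 5.042e+18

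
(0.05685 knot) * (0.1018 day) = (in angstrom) 2.572e+12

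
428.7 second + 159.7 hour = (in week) 0.9513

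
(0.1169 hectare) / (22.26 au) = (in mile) 2.181e-13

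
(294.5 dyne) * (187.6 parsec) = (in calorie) 4.075e+15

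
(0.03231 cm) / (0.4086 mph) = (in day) 2.047e-08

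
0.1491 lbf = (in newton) 0.6632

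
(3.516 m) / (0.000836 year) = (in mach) 3.917e-07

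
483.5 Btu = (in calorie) 1.219e+05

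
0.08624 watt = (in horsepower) 0.0001156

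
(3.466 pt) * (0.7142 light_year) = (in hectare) 8.262e+08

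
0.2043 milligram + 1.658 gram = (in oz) 0.05849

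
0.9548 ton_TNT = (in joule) 3.995e+09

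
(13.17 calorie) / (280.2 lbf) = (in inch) 1.741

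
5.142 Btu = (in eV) 3.386e+22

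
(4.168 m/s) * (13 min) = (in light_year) 3.436e-13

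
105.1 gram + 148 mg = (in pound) 0.232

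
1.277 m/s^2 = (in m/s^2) 1.277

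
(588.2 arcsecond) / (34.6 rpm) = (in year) 2.496e-11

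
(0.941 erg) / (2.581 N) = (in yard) 3.987e-08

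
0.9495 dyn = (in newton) 9.495e-06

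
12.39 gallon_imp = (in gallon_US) 14.88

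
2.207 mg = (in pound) 4.866e-06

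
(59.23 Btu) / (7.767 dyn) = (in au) 0.005378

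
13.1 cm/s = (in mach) 0.0003847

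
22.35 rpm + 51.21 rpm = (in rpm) 73.56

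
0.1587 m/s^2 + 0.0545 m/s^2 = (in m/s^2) 0.2132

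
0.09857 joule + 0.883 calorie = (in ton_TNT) 9.066e-10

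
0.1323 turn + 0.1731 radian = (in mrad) 1004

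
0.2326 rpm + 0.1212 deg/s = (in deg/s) 1.517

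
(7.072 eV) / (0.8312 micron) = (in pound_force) 3.065e-13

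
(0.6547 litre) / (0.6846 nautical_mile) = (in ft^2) 5.558e-06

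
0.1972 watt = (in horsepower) 0.0002644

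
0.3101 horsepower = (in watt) 231.2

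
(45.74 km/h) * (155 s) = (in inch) 7.753e+04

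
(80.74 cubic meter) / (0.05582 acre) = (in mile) 0.0002221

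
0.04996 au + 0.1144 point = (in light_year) 7.9e-07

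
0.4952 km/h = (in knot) 0.2674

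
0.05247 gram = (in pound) 0.0001157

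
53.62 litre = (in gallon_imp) 11.79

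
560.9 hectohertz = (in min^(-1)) 3.365e+06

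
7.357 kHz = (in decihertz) 7.357e+04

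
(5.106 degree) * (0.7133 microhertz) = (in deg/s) 3.642e-06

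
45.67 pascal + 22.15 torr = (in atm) 0.0296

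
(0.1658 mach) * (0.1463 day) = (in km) 713.6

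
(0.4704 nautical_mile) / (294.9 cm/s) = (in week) 0.0004885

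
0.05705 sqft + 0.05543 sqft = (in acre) 2.582e-06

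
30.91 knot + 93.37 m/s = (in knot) 212.4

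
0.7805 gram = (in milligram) 780.5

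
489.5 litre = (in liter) 489.5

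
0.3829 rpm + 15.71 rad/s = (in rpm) 150.4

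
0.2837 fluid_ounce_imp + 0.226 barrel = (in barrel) 0.2261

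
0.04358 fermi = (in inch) 1.716e-15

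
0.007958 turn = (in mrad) 50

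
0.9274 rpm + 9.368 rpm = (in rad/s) 1.078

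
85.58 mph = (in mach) 0.1124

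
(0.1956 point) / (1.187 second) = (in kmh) 0.0002093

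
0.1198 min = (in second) 7.188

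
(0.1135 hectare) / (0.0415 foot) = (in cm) 8.973e+06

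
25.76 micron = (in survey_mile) 1.601e-08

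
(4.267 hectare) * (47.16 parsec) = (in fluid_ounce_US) 2.1e+27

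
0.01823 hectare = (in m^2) 182.3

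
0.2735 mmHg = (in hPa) 0.3646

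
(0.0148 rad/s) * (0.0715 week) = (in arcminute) 2.2e+06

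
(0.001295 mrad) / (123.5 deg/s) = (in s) 6.008e-07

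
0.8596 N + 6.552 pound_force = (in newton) 30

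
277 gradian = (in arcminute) 1.496e+04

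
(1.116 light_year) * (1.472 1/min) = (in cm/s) 2.59e+16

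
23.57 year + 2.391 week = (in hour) 2.069e+05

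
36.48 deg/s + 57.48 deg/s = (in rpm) 15.66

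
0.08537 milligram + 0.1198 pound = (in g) 54.34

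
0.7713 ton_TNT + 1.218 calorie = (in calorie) 7.713e+08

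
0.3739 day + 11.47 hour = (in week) 0.1217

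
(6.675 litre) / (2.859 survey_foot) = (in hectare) 7.66e-07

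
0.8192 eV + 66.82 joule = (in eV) 4.171e+20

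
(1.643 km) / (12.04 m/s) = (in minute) 2.274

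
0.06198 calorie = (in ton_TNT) 6.198e-11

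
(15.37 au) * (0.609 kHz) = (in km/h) 5.041e+15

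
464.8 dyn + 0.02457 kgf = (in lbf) 0.05521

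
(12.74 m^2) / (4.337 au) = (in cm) 1.964e-09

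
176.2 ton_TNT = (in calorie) 1.762e+11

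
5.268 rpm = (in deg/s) 31.61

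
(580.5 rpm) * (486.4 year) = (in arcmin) 3.206e+15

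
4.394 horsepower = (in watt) 3277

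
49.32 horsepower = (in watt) 3.678e+04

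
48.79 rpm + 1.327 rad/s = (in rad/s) 6.436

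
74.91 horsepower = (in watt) 5.586e+04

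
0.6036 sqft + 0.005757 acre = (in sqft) 251.4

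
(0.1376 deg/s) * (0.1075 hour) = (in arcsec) 1.917e+05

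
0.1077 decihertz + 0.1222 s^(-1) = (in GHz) 1.33e-10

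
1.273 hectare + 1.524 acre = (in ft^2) 2.034e+05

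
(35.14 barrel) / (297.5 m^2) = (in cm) 1.878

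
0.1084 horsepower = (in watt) 80.83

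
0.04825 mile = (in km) 0.07765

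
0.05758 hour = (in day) 0.002399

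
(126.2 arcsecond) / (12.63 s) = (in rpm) 0.0004626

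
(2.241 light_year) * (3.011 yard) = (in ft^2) 6.283e+17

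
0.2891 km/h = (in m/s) 0.08031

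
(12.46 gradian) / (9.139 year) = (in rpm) 6.485e-09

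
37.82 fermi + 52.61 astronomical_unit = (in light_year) 0.0008319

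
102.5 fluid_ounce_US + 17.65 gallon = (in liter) 69.84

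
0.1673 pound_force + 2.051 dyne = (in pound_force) 0.1673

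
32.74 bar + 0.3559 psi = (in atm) 32.34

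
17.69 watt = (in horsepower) 0.02372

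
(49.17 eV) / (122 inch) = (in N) 2.542e-18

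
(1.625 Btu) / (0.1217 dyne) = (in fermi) 1.409e+24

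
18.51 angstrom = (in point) 5.247e-06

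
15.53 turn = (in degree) 5591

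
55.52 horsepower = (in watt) 4.14e+04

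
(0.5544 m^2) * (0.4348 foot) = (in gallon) 19.41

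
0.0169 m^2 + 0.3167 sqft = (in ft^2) 0.4986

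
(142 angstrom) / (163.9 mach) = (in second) 2.544e-13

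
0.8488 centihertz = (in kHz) 8.488e-06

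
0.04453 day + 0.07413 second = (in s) 3847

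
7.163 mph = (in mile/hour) 7.163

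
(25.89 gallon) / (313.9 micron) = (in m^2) 312.2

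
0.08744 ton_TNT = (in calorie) 8.744e+07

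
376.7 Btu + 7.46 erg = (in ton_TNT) 9.499e-05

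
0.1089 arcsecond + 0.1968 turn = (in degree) 70.85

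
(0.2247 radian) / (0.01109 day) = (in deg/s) 0.01344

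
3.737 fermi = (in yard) 4.087e-15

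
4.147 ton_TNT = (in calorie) 4.147e+09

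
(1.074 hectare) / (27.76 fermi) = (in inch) 1.523e+19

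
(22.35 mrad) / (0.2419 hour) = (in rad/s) 2.566e-05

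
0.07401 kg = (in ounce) 2.611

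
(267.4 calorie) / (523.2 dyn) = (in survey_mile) 132.9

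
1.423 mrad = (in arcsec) 293.5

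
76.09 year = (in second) 2.4e+09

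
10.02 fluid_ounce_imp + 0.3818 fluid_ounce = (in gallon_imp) 0.06511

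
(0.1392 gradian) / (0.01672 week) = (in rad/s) 2.162e-07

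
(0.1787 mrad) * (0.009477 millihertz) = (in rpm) 1.617e-08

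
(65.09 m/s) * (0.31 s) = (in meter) 20.18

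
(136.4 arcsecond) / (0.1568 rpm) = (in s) 0.04027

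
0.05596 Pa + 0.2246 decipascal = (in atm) 7.739e-07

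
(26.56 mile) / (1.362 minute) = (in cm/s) 5.231e+04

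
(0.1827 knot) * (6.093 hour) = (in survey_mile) 1.281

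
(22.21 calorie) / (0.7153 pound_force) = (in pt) 8.279e+04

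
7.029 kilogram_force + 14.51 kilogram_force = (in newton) 211.2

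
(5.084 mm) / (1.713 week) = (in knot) 9.539e-09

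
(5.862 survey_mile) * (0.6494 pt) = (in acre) 0.0005341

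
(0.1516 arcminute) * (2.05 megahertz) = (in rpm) 863.3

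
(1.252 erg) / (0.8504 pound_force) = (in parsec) 1.073e-24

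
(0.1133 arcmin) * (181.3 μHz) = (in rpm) 5.706e-08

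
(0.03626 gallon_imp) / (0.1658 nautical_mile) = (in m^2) 5.368e-07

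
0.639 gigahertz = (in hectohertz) 6.39e+06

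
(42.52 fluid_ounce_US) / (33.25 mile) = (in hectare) 2.35e-12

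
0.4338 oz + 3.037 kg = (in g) 3049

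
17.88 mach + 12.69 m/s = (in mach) 17.92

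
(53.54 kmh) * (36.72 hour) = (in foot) 6.45e+06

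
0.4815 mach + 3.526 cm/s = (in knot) 318.8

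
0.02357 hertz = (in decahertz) 0.002357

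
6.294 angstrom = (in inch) 2.478e-08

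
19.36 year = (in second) 6.105e+08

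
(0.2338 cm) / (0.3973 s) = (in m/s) 0.005885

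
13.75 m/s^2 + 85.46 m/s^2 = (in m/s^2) 99.21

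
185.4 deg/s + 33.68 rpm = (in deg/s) 387.5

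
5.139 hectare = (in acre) 12.7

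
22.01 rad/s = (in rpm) 210.2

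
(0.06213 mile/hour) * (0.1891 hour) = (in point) 5.36e+04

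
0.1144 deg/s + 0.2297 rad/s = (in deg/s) 13.28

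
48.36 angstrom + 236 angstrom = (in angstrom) 284.4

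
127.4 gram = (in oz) 4.494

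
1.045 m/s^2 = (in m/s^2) 1.045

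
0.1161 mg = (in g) 0.0001161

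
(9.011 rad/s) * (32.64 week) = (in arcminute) 6.115e+11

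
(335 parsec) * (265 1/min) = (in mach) 1.341e+17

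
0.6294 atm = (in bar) 0.6377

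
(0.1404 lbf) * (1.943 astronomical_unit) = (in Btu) 1.721e+08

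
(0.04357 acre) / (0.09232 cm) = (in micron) 1.91e+11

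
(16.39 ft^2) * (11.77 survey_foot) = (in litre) 5463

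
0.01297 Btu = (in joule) 13.68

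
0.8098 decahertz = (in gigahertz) 8.098e-09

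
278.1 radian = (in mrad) 2.781e+05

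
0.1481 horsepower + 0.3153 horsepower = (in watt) 345.6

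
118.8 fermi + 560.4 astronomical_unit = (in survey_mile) 5.209e+10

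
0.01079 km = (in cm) 1079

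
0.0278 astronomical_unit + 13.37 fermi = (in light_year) 4.396e-07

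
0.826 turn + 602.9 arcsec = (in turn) 0.8265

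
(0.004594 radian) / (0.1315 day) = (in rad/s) 4.043e-07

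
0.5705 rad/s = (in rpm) 5.448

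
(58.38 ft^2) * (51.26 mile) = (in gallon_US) 1.182e+08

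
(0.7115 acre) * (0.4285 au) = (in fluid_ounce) 6.241e+18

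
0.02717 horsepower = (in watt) 20.26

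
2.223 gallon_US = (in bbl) 0.05293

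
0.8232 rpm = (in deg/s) 4.939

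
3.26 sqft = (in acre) 7.484e-05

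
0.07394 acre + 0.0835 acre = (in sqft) 6858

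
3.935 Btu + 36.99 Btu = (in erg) 4.318e+11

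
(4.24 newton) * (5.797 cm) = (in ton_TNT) 5.875e-11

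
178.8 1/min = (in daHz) 0.298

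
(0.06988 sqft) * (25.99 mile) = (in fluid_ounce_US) 9.182e+06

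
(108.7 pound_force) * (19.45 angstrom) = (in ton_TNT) 2.248e-16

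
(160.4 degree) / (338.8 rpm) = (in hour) 2.192e-05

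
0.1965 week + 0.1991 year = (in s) 6.398e+06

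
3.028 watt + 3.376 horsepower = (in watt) 2521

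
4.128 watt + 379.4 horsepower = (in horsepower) 379.4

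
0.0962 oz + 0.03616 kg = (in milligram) 3.889e+04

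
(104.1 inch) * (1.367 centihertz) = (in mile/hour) 0.08085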